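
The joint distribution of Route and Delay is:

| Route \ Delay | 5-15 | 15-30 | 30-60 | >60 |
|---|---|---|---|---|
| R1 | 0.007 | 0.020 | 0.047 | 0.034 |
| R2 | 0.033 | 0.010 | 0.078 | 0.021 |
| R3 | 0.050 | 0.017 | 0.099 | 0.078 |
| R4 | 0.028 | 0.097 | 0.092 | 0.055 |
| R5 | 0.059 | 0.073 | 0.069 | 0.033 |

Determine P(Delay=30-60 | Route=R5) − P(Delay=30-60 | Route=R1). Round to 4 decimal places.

P(Route=R5) = 0.059 + 0.073 + 0.069 + 0.033 = 0.234; P(Delay=30-60 | Route=R5) = 0.069/0.234 = 0.29487.
P(Route=R1) = 0.007 + 0.020 + 0.047 + 0.034 = 0.108; P(Delay=30-60 | Route=R1) = 0.047/0.108 = 0.43519.
Difference = -0.1403.

-0.1403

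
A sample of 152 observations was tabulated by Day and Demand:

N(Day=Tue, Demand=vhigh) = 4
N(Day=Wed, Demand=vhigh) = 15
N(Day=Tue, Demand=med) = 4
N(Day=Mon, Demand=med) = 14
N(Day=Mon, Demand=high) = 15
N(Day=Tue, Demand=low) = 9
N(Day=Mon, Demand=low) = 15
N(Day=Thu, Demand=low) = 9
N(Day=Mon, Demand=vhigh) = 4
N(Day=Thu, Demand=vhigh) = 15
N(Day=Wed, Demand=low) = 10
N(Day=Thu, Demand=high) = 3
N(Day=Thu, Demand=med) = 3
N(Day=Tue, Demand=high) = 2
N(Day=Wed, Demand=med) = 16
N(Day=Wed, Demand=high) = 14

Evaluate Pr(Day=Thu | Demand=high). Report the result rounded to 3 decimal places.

Total with Demand=high: 15 + 2 + 14 + 3 = 34.
P(Day=Thu | Demand=high) = 3/34 = 0.088.

0.088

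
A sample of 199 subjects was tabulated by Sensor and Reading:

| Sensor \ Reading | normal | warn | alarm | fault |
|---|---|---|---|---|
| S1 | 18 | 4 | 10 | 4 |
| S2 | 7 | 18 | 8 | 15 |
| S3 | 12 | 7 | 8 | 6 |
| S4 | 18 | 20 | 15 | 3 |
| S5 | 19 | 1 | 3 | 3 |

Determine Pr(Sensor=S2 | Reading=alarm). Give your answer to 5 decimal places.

0.18182

Total with Reading=alarm: 10 + 8 + 8 + 15 + 3 = 44.
P(Sensor=S2 | Reading=alarm) = 8/44 = 0.18182.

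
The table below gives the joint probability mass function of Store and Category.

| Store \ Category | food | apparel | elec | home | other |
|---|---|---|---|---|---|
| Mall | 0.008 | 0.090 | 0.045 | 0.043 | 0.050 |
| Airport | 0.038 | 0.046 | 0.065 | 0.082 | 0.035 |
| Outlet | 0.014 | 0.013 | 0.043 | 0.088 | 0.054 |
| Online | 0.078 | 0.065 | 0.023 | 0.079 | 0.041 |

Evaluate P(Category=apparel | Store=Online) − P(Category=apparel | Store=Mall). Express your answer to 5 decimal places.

-0.15408

P(Store=Online) = 0.078 + 0.065 + 0.023 + 0.079 + 0.041 = 0.286; P(Category=apparel | Store=Online) = 0.065/0.286 = 0.227273.
P(Store=Mall) = 0.008 + 0.090 + 0.045 + 0.043 + 0.050 = 0.236; P(Category=apparel | Store=Mall) = 0.090/0.236 = 0.381356.
Difference = -0.15408.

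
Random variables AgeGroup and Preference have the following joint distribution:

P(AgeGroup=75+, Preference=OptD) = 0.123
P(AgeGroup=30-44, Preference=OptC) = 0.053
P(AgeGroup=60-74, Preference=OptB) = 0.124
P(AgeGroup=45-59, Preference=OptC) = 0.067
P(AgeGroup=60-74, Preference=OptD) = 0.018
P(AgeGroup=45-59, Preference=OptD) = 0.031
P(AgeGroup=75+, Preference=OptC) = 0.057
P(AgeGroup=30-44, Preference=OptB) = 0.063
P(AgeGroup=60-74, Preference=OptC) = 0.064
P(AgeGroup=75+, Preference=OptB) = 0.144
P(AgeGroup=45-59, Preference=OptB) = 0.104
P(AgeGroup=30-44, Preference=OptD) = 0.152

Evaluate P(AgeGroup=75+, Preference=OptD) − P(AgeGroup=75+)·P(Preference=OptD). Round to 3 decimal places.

0.018

P(AgeGroup=75+) = 0.144 + 0.057 + 0.123 = 0.324.
P(Preference=OptD) = 0.152 + 0.031 + 0.018 + 0.123 = 0.324.
P(AgeGroup=75+, Preference=OptD) − P(AgeGroup=75+)P(Preference=OptD) = 0.123 − 0.324×0.324 = 0.018.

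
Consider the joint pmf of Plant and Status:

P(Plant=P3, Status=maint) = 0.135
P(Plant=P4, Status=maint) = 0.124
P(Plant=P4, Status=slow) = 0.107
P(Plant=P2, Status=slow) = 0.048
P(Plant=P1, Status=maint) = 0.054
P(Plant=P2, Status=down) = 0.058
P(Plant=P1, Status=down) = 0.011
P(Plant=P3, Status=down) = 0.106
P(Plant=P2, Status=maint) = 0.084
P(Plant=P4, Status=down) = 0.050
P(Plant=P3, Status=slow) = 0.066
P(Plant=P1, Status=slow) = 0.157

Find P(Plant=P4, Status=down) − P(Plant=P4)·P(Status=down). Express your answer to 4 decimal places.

-0.0132

P(Plant=P4) = 0.107 + 0.050 + 0.124 = 0.281.
P(Status=down) = 0.011 + 0.058 + 0.106 + 0.050 = 0.225.
P(Plant=P4, Status=down) − P(Plant=P4)P(Status=down) = 0.050 − 0.281×0.225 = -0.0132.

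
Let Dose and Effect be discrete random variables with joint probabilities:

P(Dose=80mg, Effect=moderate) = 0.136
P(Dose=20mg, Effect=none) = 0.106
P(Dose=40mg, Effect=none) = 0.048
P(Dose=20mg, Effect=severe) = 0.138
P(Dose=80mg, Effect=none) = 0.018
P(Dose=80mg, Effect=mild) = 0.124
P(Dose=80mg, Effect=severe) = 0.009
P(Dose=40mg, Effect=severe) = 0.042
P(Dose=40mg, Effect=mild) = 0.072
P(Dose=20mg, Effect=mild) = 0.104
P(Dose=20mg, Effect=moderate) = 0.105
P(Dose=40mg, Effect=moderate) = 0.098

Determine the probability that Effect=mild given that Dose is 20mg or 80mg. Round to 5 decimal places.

0.30811

P(Dose=20mg) = 0.106 + 0.104 + 0.105 + 0.138 = 0.453.
P(Dose=80mg) = 0.018 + 0.124 + 0.136 + 0.009 = 0.287.
P(Dose ∈ {20mg, 80mg}) = 0.453 + 0.287 = 0.740; P(Effect=mild, Dose ∈ {20mg, 80mg}) = 0.104 + 0.124 = 0.228.
P(Effect=mild | Dose ∈ {20mg, 80mg}) = 0.228/0.740 = 0.30811.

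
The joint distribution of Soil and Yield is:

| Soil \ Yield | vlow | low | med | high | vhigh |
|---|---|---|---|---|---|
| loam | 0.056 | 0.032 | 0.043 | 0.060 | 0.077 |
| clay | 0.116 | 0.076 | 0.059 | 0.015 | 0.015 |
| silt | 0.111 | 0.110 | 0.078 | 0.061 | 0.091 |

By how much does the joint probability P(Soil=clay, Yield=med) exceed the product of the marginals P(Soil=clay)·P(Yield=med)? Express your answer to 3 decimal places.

P(Soil=clay) = 0.116 + 0.076 + 0.059 + 0.015 + 0.015 = 0.281.
P(Yield=med) = 0.043 + 0.059 + 0.078 = 0.180.
P(Soil=clay, Yield=med) − P(Soil=clay)P(Yield=med) = 0.059 − 0.281×0.180 = 0.008.

0.008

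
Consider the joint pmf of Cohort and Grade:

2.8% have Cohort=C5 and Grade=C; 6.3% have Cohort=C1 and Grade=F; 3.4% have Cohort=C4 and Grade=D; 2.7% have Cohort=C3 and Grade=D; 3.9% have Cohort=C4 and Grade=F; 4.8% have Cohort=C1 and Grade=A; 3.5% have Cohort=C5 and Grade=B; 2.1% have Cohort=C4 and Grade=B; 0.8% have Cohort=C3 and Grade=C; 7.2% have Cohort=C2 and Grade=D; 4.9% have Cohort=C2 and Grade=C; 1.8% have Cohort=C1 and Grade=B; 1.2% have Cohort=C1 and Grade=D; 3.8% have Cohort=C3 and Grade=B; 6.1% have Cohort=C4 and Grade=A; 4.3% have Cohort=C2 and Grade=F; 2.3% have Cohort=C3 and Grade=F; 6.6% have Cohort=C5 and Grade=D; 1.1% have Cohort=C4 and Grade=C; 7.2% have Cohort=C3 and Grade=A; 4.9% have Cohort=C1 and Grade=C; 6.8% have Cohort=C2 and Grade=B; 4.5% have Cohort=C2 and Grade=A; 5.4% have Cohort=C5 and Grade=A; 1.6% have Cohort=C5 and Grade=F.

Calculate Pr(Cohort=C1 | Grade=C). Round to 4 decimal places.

P(Grade=C) = 0.049 + 0.049 + 0.008 + 0.011 + 0.028 = 0.145.
P(Cohort=C1 | Grade=C) = 0.049/0.145 = 0.3379.

0.3379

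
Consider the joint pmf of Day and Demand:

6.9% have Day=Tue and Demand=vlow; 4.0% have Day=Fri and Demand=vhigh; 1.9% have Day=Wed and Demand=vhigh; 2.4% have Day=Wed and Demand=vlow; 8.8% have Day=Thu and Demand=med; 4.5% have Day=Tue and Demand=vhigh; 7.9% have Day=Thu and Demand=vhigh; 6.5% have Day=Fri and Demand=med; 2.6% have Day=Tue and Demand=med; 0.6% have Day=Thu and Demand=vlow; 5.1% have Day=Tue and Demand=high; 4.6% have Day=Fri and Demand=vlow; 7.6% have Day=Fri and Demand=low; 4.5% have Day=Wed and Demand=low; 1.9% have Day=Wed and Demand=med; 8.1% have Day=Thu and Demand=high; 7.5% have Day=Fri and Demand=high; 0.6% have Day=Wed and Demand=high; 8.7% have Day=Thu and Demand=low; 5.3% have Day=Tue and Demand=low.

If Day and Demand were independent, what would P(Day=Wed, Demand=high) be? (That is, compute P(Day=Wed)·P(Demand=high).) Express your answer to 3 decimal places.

P(Day=Wed) = 0.024 + 0.045 + 0.019 + 0.006 + 0.019 = 0.113.
P(Demand=high) = 0.051 + 0.006 + 0.081 + 0.075 = 0.213.
Product: 0.113 × 0.213 = 0.024.

0.024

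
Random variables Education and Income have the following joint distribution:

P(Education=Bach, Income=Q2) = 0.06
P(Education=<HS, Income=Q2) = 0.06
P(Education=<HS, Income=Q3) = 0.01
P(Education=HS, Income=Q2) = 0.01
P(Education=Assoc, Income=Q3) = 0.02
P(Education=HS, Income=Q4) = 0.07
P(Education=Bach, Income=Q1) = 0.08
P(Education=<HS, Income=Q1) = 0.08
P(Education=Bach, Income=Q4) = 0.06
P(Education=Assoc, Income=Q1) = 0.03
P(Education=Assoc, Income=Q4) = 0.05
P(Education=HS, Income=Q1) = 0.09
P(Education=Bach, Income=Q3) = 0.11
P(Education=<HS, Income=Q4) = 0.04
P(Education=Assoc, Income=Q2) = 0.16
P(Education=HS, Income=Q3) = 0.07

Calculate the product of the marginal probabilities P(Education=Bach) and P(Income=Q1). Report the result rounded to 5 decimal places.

P(Education=Bach) = 0.08 + 0.06 + 0.11 + 0.06 = 0.31.
P(Income=Q1) = 0.08 + 0.09 + 0.03 + 0.08 = 0.28.
Product: 0.31 × 0.28 = 0.08680.

0.08680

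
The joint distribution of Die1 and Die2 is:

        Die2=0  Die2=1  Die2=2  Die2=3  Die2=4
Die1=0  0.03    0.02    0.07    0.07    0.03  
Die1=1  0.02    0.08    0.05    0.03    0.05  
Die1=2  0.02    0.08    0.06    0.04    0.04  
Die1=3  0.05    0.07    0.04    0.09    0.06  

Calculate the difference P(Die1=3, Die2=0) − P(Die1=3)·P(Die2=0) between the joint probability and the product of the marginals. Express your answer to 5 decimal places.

P(Die1=3) = 0.05 + 0.07 + 0.04 + 0.09 + 0.06 = 0.31.
P(Die2=0) = 0.03 + 0.02 + 0.02 + 0.05 = 0.12.
P(Die1=3, Die2=0) − P(Die1=3)P(Die2=0) = 0.05 − 0.31×0.12 = 0.01280.

0.01280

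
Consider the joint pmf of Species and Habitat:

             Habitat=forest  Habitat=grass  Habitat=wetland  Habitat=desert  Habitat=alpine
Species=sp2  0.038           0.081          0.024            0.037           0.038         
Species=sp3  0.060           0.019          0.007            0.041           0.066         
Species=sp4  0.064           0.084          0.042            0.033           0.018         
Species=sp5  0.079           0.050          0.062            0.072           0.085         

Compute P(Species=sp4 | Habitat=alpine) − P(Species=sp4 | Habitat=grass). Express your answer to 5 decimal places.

P(Habitat=alpine) = 0.038 + 0.066 + 0.018 + 0.085 = 0.207; P(Species=sp4 | Habitat=alpine) = 0.018/0.207 = 0.086957.
P(Habitat=grass) = 0.081 + 0.019 + 0.084 + 0.050 = 0.234; P(Species=sp4 | Habitat=grass) = 0.084/0.234 = 0.358974.
Difference = -0.27202.

-0.27202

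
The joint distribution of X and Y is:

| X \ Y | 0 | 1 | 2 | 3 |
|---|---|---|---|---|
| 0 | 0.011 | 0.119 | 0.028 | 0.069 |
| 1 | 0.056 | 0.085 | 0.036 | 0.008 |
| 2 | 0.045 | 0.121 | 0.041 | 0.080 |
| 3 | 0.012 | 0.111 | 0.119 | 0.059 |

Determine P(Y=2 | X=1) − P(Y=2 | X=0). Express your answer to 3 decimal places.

P(X=1) = 0.056 + 0.085 + 0.036 + 0.008 = 0.185; P(Y=2 | X=1) = 0.036/0.185 = 0.1946.
P(X=0) = 0.011 + 0.119 + 0.028 + 0.069 = 0.227; P(Y=2 | X=0) = 0.028/0.227 = 0.1233.
Difference = 0.071.

0.071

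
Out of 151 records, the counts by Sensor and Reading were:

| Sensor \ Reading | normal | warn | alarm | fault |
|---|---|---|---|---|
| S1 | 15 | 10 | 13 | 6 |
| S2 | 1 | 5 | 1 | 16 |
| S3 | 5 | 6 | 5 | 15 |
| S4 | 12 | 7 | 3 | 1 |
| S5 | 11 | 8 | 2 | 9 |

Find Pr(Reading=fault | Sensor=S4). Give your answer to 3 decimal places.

Total with Sensor=S4: 12 + 7 + 3 + 1 = 23.
P(Reading=fault | Sensor=S4) = 1/23 = 0.043.

0.043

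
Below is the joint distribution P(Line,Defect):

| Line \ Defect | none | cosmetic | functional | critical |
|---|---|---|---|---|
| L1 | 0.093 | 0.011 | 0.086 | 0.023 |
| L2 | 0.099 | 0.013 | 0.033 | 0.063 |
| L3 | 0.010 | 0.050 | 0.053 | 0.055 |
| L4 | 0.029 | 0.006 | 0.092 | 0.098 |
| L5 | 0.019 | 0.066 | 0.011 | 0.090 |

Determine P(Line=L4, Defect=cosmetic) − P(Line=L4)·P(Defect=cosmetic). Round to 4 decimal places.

-0.0269

P(Line=L4) = 0.029 + 0.006 + 0.092 + 0.098 = 0.225.
P(Defect=cosmetic) = 0.011 + 0.013 + 0.050 + 0.006 + 0.066 = 0.146.
P(Line=L4, Defect=cosmetic) − P(Line=L4)P(Defect=cosmetic) = 0.006 − 0.225×0.146 = -0.0269.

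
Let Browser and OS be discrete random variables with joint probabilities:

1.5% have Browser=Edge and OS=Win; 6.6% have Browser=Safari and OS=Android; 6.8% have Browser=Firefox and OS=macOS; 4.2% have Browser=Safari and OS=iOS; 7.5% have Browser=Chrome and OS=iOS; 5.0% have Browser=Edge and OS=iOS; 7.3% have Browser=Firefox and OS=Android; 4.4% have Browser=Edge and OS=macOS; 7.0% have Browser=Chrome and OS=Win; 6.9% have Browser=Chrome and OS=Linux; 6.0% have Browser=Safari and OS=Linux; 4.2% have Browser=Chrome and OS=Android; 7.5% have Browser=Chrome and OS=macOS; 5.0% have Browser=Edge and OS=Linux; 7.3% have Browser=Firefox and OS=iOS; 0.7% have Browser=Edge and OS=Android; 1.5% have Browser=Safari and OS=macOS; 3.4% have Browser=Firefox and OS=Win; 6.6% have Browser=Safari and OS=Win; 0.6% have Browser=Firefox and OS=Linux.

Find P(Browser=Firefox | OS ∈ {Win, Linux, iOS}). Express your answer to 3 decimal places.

P(OS=Win) = 0.070 + 0.034 + 0.066 + 0.015 = 0.185.
P(OS=Linux) = 0.069 + 0.006 + 0.060 + 0.050 = 0.185.
P(OS=iOS) = 0.075 + 0.073 + 0.042 + 0.050 = 0.240.
P(OS ∈ {Win, Linux, iOS}) = 0.185 + 0.185 + 0.240 = 0.610; P(Browser=Firefox, OS ∈ {Win, Linux, iOS}) = 0.034 + 0.006 + 0.073 = 0.113.
P(Browser=Firefox | OS ∈ {Win, Linux, iOS}) = 0.113/0.610 = 0.185.

0.185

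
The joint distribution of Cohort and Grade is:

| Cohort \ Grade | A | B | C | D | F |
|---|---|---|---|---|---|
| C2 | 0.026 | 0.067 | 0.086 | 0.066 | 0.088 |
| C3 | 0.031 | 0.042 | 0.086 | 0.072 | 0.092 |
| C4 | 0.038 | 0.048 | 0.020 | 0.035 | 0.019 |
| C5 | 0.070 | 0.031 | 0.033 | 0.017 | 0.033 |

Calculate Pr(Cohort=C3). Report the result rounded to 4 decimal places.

P(Cohort=C3) = 0.031 + 0.042 + 0.086 + 0.072 + 0.092 = 0.323.

0.3230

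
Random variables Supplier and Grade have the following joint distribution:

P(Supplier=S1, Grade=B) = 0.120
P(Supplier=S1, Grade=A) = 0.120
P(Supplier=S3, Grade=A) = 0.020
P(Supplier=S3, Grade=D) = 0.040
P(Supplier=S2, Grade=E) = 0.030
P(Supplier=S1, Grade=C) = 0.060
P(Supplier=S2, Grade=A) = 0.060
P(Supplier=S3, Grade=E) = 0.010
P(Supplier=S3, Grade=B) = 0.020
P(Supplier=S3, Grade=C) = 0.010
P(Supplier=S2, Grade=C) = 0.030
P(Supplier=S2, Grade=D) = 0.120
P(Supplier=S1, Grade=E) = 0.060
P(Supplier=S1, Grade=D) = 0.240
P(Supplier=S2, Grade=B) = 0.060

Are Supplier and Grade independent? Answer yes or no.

yes

Every cell satisfies P(Supplier,Grade) = P(Supplier)·P(Grade). For instance P(Supplier=S1) = 0.600, P(Grade=B) = 0.200, and 0.600×0.200 = 0.120 matches the joint entry. So Supplier and Grade are independent.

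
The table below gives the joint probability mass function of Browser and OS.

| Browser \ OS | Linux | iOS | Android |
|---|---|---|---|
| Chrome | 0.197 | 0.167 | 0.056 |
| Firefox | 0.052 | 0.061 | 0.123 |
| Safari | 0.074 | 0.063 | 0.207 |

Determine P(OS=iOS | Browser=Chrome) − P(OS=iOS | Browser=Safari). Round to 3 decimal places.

P(Browser=Chrome) = 0.197 + 0.167 + 0.056 = 0.420; P(OS=iOS | Browser=Chrome) = 0.167/0.420 = 0.3976.
P(Browser=Safari) = 0.074 + 0.063 + 0.207 = 0.344; P(OS=iOS | Browser=Safari) = 0.063/0.344 = 0.1831.
Difference = 0.214.

0.214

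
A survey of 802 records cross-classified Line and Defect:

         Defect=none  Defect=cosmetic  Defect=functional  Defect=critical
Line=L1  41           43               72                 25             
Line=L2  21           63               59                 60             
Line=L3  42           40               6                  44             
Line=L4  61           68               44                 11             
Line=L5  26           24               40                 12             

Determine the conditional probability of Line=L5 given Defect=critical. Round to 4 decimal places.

0.0789

Total with Defect=critical: 25 + 60 + 44 + 11 + 12 = 152.
P(Line=L5 | Defect=critical) = 12/152 = 0.0789.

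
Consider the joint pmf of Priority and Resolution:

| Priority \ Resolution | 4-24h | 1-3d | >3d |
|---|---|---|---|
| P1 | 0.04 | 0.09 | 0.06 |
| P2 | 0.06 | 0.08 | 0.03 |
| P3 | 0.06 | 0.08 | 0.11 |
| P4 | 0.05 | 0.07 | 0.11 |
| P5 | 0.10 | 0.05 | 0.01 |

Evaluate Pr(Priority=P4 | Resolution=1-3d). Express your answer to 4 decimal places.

0.1892

P(Resolution=1-3d) = 0.09 + 0.08 + 0.08 + 0.07 + 0.05 = 0.37.
P(Priority=P4 | Resolution=1-3d) = 0.07/0.37 = 0.1892.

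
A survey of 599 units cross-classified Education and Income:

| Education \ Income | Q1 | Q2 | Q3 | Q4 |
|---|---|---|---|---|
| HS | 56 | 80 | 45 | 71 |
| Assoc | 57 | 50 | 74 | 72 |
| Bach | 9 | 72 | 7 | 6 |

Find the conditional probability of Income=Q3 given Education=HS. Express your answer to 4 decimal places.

Total with Education=HS: 56 + 80 + 45 + 71 = 252.
P(Income=Q3 | Education=HS) = 45/252 = 0.1786.

0.1786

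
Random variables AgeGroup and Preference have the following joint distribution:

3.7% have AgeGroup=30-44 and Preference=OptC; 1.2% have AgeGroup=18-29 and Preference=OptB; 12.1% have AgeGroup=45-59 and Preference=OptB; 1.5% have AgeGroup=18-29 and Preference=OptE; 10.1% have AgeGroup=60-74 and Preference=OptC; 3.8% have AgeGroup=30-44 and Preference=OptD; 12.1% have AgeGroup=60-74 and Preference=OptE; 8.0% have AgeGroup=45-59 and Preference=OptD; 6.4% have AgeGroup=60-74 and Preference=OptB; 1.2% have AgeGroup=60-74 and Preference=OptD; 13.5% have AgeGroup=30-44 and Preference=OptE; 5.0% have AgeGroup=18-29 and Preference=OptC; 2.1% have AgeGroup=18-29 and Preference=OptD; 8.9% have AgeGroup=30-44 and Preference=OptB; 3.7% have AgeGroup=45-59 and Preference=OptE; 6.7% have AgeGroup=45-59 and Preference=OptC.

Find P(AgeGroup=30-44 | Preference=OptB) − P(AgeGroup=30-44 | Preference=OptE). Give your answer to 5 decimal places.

-0.12712

P(Preference=OptB) = 0.012 + 0.089 + 0.121 + 0.064 = 0.286; P(AgeGroup=30-44 | Preference=OptB) = 0.089/0.286 = 0.311189.
P(Preference=OptE) = 0.015 + 0.135 + 0.037 + 0.121 = 0.308; P(AgeGroup=30-44 | Preference=OptE) = 0.135/0.308 = 0.438312.
Difference = -0.12712.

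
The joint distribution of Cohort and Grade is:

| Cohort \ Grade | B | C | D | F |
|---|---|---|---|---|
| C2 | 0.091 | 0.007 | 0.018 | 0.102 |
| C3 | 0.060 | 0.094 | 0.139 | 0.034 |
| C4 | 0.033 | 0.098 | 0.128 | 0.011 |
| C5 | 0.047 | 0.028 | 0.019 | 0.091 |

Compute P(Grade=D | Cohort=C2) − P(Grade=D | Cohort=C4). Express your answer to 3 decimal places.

-0.392

P(Cohort=C2) = 0.091 + 0.007 + 0.018 + 0.102 = 0.218; P(Grade=D | Cohort=C2) = 0.018/0.218 = 0.0826.
P(Cohort=C4) = 0.033 + 0.098 + 0.128 + 0.011 = 0.270; P(Grade=D | Cohort=C4) = 0.128/0.270 = 0.4741.
Difference = -0.392.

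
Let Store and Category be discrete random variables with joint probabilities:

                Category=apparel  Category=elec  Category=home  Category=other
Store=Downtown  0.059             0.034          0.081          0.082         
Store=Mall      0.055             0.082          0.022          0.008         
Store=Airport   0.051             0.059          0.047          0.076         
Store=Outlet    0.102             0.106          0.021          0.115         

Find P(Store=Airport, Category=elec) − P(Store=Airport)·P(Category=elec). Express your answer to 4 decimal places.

-0.0065

P(Store=Airport) = 0.051 + 0.059 + 0.047 + 0.076 = 0.233.
P(Category=elec) = 0.034 + 0.082 + 0.059 + 0.106 = 0.281.
P(Store=Airport, Category=elec) − P(Store=Airport)P(Category=elec) = 0.059 − 0.233×0.281 = -0.0065.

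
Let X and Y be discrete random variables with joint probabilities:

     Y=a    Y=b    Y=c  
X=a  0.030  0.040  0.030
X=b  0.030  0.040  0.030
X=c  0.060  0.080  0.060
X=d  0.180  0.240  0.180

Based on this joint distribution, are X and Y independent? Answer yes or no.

yes

Every cell satisfies P(X,Y) = P(X)·P(Y). For instance P(X=c) = 0.200, P(Y=a) = 0.300, and 0.200×0.300 = 0.060 matches the joint entry. So X and Y are independent.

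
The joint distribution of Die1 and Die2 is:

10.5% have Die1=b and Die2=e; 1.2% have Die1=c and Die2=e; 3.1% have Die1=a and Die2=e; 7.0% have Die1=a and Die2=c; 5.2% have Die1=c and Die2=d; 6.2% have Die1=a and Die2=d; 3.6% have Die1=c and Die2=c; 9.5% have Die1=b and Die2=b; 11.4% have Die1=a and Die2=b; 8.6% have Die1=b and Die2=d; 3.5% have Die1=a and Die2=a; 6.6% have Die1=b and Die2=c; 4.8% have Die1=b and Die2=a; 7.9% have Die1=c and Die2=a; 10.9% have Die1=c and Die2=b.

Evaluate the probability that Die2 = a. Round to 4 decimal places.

P(Die2=a) = 0.035 + 0.048 + 0.079 = 0.162.

0.1620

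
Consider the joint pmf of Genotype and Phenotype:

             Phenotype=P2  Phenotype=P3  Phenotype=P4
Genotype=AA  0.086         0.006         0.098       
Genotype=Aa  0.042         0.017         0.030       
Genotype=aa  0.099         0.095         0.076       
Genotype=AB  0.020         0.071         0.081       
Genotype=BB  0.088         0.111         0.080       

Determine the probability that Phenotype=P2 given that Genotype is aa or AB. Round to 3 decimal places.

P(Genotype=aa) = 0.099 + 0.095 + 0.076 = 0.270.
P(Genotype=AB) = 0.020 + 0.071 + 0.081 = 0.172.
P(Genotype ∈ {aa, AB}) = 0.270 + 0.172 = 0.442; P(Phenotype=P2, Genotype ∈ {aa, AB}) = 0.099 + 0.020 = 0.119.
P(Phenotype=P2 | Genotype ∈ {aa, AB}) = 0.119/0.442 = 0.269.

0.269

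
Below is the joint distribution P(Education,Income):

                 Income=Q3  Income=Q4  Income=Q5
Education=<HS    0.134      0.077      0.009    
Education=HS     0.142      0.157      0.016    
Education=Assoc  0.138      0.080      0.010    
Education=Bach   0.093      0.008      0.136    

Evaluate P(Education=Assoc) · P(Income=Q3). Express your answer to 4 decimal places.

0.1156

P(Education=Assoc) = 0.138 + 0.080 + 0.010 = 0.228.
P(Income=Q3) = 0.134 + 0.142 + 0.138 + 0.093 = 0.507.
Product: 0.228 × 0.507 = 0.1156.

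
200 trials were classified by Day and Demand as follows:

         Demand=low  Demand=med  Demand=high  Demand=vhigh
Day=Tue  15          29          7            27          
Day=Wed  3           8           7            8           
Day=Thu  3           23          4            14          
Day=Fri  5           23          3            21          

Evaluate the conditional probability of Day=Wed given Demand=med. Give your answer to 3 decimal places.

Total with Demand=med: 29 + 8 + 23 + 23 = 83.
P(Day=Wed | Demand=med) = 8/83 = 0.096.

0.096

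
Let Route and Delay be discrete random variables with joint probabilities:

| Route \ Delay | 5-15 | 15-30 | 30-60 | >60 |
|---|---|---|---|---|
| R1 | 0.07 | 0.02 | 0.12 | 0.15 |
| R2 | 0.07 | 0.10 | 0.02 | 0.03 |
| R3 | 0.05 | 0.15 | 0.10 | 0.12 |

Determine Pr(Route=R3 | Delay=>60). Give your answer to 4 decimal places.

0.4000

P(Delay=>60) = 0.15 + 0.03 + 0.12 = 0.30.
P(Route=R3 | Delay=>60) = 0.12/0.30 = 0.4000.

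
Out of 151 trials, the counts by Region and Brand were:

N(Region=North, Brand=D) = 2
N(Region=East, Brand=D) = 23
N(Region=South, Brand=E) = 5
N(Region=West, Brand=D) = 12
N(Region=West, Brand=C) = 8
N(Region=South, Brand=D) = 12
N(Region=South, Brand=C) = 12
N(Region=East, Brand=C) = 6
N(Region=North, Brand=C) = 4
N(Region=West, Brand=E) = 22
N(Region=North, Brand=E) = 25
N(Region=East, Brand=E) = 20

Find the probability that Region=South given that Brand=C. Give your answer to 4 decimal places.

0.4000

Total with Brand=C: 4 + 12 + 6 + 8 = 30.
P(Region=South | Brand=C) = 12/30 = 0.4000.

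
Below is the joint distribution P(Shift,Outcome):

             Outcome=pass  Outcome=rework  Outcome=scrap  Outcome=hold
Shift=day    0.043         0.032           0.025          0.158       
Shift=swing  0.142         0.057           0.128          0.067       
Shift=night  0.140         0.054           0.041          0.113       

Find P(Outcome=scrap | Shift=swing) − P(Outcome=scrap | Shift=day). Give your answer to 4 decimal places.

0.2280

P(Shift=swing) = 0.142 + 0.057 + 0.128 + 0.067 = 0.394; P(Outcome=scrap | Shift=swing) = 0.128/0.394 = 0.32487.
P(Shift=day) = 0.043 + 0.032 + 0.025 + 0.158 = 0.258; P(Outcome=scrap | Shift=day) = 0.025/0.258 = 0.09690.
Difference = 0.2280.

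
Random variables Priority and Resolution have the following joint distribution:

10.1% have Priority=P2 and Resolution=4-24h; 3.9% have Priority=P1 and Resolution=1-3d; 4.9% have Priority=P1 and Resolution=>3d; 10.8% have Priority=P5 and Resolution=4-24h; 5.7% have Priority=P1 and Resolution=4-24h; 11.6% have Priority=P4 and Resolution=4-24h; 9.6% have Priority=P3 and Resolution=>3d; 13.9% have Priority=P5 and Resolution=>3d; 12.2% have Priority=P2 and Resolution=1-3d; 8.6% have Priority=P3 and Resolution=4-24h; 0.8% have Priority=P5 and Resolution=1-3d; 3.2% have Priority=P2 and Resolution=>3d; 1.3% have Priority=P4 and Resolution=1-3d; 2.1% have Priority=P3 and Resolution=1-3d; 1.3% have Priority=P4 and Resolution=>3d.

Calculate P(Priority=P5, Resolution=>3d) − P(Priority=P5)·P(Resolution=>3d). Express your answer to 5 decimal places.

0.05511

P(Priority=P5) = 0.108 + 0.008 + 0.139 = 0.255.
P(Resolution=>3d) = 0.049 + 0.032 + 0.096 + 0.013 + 0.139 = 0.329.
P(Priority=P5, Resolution=>3d) − P(Priority=P5)P(Resolution=>3d) = 0.139 − 0.255×0.329 = 0.05511.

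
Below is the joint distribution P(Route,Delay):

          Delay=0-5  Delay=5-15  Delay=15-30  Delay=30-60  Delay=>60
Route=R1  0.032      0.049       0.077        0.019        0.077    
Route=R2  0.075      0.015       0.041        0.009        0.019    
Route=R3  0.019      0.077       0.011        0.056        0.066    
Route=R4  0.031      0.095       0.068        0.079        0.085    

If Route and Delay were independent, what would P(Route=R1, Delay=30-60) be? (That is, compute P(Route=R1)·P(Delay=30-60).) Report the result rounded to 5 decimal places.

P(Route=R1) = 0.032 + 0.049 + 0.077 + 0.019 + 0.077 = 0.254.
P(Delay=30-60) = 0.019 + 0.009 + 0.056 + 0.079 = 0.163.
Product: 0.254 × 0.163 = 0.04140.

0.04140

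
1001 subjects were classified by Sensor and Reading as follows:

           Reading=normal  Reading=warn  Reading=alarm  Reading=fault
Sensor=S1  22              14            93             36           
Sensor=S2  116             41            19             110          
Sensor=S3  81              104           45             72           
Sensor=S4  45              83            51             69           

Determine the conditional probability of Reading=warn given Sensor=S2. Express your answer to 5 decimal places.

Total with Sensor=S2: 116 + 41 + 19 + 110 = 286.
P(Reading=warn | Sensor=S2) = 41/286 = 0.14336.

0.14336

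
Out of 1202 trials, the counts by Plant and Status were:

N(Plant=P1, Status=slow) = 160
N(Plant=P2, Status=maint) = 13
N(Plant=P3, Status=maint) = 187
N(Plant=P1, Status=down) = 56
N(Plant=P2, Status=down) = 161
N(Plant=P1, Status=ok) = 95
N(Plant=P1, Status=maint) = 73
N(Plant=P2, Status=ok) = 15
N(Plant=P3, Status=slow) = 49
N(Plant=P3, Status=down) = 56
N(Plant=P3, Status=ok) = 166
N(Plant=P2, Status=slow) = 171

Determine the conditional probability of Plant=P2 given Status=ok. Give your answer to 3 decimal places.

Total with Status=ok: 95 + 15 + 166 = 276.
P(Plant=P2 | Status=ok) = 15/276 = 0.054.

0.054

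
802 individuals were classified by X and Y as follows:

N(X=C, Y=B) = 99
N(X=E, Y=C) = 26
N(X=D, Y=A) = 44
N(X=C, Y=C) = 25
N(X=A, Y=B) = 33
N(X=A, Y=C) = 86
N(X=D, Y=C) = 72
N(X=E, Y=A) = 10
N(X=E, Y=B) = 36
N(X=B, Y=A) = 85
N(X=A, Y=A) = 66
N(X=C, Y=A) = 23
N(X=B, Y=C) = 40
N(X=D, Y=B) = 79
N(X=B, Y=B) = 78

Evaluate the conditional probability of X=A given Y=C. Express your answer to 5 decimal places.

0.34538

Total with Y=C: 86 + 40 + 25 + 72 + 26 = 249.
P(X=A | Y=C) = 86/249 = 0.34538.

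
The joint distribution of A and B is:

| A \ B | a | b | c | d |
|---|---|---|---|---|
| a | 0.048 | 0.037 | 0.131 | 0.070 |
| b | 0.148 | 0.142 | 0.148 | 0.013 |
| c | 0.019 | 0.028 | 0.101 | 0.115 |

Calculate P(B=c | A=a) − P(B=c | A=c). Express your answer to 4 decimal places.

P(A=a) = 0.048 + 0.037 + 0.131 + 0.070 = 0.286; P(B=c | A=a) = 0.131/0.286 = 0.45804.
P(A=c) = 0.019 + 0.028 + 0.101 + 0.115 = 0.263; P(B=c | A=c) = 0.101/0.263 = 0.38403.
Difference = 0.0740.

0.0740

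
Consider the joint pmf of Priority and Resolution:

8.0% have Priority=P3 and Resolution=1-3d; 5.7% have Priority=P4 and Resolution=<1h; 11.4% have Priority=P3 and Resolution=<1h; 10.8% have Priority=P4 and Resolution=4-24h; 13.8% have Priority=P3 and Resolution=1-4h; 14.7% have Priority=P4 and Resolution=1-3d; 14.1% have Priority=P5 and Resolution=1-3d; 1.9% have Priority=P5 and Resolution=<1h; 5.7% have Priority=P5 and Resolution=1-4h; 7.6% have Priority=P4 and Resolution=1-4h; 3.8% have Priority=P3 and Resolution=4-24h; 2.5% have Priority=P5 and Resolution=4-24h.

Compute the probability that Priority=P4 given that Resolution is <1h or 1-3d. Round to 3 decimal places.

0.366

P(Resolution=<1h) = 0.114 + 0.057 + 0.019 = 0.190.
P(Resolution=1-3d) = 0.080 + 0.147 + 0.141 = 0.368.
P(Resolution ∈ {<1h, 1-3d}) = 0.190 + 0.368 = 0.558; P(Priority=P4, Resolution ∈ {<1h, 1-3d}) = 0.057 + 0.147 = 0.204.
P(Priority=P4 | Resolution ∈ {<1h, 1-3d}) = 0.204/0.558 = 0.366.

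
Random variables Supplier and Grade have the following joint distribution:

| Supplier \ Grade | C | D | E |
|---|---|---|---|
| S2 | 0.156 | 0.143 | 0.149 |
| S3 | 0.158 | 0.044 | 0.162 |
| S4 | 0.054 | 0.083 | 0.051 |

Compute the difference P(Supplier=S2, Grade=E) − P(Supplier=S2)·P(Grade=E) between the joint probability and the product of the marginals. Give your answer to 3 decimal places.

P(Supplier=S2) = 0.156 + 0.143 + 0.149 = 0.448.
P(Grade=E) = 0.149 + 0.162 + 0.051 = 0.362.
P(Supplier=S2, Grade=E) − P(Supplier=S2)P(Grade=E) = 0.149 − 0.448×0.362 = -0.013.

-0.013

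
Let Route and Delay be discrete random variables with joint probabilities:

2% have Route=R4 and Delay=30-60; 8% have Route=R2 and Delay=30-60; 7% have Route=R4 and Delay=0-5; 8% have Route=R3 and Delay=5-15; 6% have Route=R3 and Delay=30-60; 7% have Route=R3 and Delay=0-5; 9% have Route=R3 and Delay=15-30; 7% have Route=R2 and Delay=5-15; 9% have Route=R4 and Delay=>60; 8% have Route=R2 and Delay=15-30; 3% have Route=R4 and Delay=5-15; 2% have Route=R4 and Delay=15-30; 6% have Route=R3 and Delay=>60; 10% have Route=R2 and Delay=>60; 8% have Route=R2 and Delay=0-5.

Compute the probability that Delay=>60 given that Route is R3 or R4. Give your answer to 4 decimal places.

P(Route=R3) = 0.07 + 0.08 + 0.09 + 0.06 + 0.06 = 0.36.
P(Route=R4) = 0.07 + 0.03 + 0.02 + 0.02 + 0.09 = 0.23.
P(Route ∈ {R3, R4}) = 0.36 + 0.23 = 0.59; P(Delay=>60, Route ∈ {R3, R4}) = 0.06 + 0.09 = 0.15.
P(Delay=>60 | Route ∈ {R3, R4}) = 0.15/0.59 = 0.2542.

0.2542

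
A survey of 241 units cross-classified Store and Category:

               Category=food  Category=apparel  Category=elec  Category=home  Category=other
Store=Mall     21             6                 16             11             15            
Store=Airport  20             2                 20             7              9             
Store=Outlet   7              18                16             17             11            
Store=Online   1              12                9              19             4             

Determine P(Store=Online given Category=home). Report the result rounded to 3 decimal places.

Total with Category=home: 11 + 7 + 17 + 19 = 54.
P(Store=Online | Category=home) = 19/54 = 0.352.

0.352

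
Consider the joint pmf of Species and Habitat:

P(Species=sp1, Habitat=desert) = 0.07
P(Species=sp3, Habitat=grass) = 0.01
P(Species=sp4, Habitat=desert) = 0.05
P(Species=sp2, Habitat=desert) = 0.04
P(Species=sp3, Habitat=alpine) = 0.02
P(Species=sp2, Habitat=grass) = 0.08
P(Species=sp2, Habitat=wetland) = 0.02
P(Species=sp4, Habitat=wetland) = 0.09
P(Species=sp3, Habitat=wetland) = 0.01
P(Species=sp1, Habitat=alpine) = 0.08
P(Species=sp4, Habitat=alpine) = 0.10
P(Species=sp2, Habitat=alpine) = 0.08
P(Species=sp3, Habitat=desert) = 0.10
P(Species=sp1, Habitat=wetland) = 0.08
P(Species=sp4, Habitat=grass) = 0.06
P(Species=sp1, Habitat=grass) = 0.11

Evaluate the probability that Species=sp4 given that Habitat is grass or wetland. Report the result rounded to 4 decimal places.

P(Habitat=grass) = 0.11 + 0.08 + 0.01 + 0.06 = 0.26.
P(Habitat=wetland) = 0.08 + 0.02 + 0.01 + 0.09 = 0.20.
P(Habitat ∈ {grass, wetland}) = 0.26 + 0.20 = 0.46; P(Species=sp4, Habitat ∈ {grass, wetland}) = 0.06 + 0.09 = 0.15.
P(Species=sp4 | Habitat ∈ {grass, wetland}) = 0.15/0.46 = 0.3261.

0.3261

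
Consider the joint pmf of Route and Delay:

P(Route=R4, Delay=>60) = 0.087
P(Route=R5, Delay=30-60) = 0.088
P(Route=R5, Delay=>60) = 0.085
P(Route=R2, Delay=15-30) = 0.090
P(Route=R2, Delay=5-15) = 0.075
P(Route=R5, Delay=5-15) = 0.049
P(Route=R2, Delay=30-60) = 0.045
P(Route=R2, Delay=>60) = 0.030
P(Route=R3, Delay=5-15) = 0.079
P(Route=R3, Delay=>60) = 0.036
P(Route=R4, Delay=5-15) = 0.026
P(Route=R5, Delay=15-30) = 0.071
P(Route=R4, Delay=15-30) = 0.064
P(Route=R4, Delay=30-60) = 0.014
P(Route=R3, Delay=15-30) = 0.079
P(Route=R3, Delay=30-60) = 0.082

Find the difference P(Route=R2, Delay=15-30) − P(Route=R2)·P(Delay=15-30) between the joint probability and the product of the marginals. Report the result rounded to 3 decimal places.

0.017

P(Route=R2) = 0.075 + 0.090 + 0.045 + 0.030 = 0.240.
P(Delay=15-30) = 0.090 + 0.079 + 0.064 + 0.071 = 0.304.
P(Route=R2, Delay=15-30) − P(Route=R2)P(Delay=15-30) = 0.090 − 0.240×0.304 = 0.017.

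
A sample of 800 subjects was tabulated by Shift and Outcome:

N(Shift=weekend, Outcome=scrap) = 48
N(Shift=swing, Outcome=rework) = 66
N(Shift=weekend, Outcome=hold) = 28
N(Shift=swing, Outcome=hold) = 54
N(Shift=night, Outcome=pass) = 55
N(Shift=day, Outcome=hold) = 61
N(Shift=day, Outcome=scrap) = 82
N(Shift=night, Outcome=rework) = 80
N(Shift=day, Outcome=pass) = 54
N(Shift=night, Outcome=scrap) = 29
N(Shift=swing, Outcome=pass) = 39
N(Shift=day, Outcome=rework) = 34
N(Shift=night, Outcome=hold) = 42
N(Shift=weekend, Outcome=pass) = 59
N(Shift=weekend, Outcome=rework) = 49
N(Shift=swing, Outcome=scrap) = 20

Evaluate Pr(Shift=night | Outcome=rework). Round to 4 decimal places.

Total with Outcome=rework: 34 + 66 + 80 + 49 = 229.
P(Shift=night | Outcome=rework) = 80/229 = 0.3493.

0.3493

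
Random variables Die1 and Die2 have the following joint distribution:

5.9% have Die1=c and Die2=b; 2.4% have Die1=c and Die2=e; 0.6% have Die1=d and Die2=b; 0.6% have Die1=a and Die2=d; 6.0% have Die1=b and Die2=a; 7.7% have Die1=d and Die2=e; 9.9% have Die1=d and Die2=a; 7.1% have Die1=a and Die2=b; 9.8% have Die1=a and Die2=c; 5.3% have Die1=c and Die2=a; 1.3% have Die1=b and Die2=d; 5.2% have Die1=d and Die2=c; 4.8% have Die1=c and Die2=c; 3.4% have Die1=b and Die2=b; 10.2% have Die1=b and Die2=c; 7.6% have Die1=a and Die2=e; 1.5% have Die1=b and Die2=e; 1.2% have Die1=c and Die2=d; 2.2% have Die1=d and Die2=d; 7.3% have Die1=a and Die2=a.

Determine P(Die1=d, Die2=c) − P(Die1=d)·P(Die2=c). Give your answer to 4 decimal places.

-0.0248

P(Die1=d) = 0.099 + 0.006 + 0.052 + 0.022 + 0.077 = 0.256.
P(Die2=c) = 0.098 + 0.102 + 0.048 + 0.052 = 0.300.
P(Die1=d, Die2=c) − P(Die1=d)P(Die2=c) = 0.052 − 0.256×0.300 = -0.0248.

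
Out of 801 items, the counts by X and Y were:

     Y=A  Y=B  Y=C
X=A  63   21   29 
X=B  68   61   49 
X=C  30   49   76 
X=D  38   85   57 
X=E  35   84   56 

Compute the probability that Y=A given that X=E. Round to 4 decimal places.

Total with X=E: 35 + 84 + 56 = 175.
P(Y=A | X=E) = 35/175 = 0.2000.

0.2000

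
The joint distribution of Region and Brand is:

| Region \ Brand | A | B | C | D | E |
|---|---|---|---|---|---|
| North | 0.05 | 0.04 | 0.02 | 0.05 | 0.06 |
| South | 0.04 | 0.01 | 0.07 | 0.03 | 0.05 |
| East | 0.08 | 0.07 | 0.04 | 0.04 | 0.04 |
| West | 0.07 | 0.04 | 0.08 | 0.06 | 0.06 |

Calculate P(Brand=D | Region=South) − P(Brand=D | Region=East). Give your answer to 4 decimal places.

0.0019

P(Region=South) = 0.04 + 0.01 + 0.07 + 0.03 + 0.05 = 0.20; P(Brand=D | Region=South) = 0.03/0.20 = 0.15000.
P(Region=East) = 0.08 + 0.07 + 0.04 + 0.04 + 0.04 = 0.27; P(Brand=D | Region=East) = 0.04/0.27 = 0.14815.
Difference = 0.0019.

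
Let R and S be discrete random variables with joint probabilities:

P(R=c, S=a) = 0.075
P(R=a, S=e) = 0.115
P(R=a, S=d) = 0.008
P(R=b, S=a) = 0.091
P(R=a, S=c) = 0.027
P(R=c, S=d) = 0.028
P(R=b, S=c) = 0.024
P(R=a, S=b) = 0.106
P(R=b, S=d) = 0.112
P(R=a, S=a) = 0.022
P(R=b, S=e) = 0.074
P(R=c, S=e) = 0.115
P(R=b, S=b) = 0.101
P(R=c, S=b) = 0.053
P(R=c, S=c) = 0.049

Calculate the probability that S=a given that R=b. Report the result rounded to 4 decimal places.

0.2264

P(R=b) = 0.091 + 0.101 + 0.024 + 0.112 + 0.074 = 0.402.
P(S=a | R=b) = 0.091/0.402 = 0.2264.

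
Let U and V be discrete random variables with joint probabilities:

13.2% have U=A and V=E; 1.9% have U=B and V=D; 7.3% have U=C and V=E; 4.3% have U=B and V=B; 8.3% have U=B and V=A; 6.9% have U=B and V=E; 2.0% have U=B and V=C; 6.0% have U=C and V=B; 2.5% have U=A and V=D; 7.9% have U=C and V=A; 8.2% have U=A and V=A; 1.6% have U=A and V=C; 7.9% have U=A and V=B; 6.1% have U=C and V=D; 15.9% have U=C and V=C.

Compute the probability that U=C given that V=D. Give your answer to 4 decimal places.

P(V=D) = 0.025 + 0.019 + 0.061 = 0.105.
P(U=C | V=D) = 0.061/0.105 = 0.5810.

0.5810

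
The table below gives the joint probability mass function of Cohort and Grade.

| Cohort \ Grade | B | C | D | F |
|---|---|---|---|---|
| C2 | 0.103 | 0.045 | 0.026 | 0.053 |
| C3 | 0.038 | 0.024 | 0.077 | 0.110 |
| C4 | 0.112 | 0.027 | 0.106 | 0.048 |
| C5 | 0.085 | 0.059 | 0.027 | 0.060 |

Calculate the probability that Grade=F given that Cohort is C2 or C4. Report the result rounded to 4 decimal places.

P(Cohort=C2) = 0.103 + 0.045 + 0.026 + 0.053 = 0.227.
P(Cohort=C4) = 0.112 + 0.027 + 0.106 + 0.048 = 0.293.
P(Cohort ∈ {C2, C4}) = 0.227 + 0.293 = 0.520; P(Grade=F, Cohort ∈ {C2, C4}) = 0.053 + 0.048 = 0.101.
P(Grade=F | Cohort ∈ {C2, C4}) = 0.101/0.520 = 0.1942.

0.1942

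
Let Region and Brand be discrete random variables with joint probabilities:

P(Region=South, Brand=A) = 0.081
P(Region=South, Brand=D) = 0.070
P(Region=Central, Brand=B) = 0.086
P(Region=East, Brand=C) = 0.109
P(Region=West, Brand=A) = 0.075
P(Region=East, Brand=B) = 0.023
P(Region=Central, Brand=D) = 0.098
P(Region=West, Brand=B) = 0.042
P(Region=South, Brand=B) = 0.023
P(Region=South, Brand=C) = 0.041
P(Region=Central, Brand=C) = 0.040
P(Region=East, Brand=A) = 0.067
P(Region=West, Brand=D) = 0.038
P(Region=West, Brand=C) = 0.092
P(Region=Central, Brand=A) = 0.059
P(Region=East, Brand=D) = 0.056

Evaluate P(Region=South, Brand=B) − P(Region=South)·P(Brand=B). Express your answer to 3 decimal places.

P(Region=South) = 0.081 + 0.023 + 0.041 + 0.070 = 0.215.
P(Brand=B) = 0.023 + 0.023 + 0.042 + 0.086 = 0.174.
P(Region=South, Brand=B) − P(Region=South)P(Brand=B) = 0.023 − 0.215×0.174 = -0.014.

-0.014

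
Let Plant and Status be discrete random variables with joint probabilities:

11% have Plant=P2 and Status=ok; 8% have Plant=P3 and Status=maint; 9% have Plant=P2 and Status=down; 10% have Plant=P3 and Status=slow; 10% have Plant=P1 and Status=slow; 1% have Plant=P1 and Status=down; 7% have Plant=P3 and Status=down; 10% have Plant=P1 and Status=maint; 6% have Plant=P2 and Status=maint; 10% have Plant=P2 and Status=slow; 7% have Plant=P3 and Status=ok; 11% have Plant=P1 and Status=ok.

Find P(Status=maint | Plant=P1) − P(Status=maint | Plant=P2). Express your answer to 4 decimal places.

P(Plant=P1) = 0.11 + 0.10 + 0.01 + 0.10 = 0.32; P(Status=maint | Plant=P1) = 0.10/0.32 = 0.31250.
P(Plant=P2) = 0.11 + 0.10 + 0.09 + 0.06 = 0.36; P(Status=maint | Plant=P2) = 0.06/0.36 = 0.16667.
Difference = 0.1458.

0.1458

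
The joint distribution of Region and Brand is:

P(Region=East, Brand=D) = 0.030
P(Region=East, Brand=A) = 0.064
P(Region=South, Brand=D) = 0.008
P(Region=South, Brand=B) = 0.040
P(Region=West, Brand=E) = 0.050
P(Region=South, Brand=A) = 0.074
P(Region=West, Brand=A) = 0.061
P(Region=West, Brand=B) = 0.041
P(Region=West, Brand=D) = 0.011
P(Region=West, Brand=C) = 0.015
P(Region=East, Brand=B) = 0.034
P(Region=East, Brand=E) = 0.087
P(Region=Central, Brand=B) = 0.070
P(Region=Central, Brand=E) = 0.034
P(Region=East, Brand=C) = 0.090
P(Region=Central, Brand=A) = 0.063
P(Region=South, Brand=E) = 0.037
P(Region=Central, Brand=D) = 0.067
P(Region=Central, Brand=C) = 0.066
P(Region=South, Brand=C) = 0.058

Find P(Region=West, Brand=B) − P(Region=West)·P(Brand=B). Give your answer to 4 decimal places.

0.0081

P(Region=West) = 0.061 + 0.041 + 0.015 + 0.011 + 0.050 = 0.178.
P(Brand=B) = 0.040 + 0.034 + 0.041 + 0.070 = 0.185.
P(Region=West, Brand=B) − P(Region=West)P(Brand=B) = 0.041 − 0.178×0.185 = 0.0081.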